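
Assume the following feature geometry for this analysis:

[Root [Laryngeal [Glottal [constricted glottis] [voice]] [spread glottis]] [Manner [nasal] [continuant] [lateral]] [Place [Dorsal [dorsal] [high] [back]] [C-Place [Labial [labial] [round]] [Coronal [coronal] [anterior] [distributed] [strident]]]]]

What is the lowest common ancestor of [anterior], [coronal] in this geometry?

[anterior]: Root / Place / C-Place / Coronal / [anterior].
[coronal]: Root / Place / C-Place / Coronal / [coronal].
These paths first converge at Coronal; no daughter of Coronal dominates all 2 features, so Coronal is the minimal constituent.

Coronal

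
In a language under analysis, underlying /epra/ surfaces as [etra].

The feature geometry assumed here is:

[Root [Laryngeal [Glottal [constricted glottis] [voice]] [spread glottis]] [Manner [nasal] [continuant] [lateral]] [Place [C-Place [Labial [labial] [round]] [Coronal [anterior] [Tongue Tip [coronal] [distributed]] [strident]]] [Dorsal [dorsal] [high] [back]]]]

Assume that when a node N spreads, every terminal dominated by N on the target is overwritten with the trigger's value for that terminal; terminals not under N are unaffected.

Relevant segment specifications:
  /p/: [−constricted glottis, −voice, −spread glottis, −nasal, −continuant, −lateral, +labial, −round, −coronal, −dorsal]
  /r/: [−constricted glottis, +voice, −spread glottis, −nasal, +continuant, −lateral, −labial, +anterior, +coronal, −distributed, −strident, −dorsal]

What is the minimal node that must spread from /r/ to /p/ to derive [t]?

C-Place

The alternation /p/ → [t] changes [labial], [round], [coronal], [anterior], [distributed], [strident] and nothing else.
The smallest constituent containing every changed terminal is C-Place — each of its daughters lacks at least one of the affected features.
If C-Place spreads, every terminal under it takes /r/'s value, producing [t] as observed.
Features on which the two segments disagree outside C-Place, such as [continuant], [voice], are unchanged — nothing dominating them spread, and C-Place is the minimal sufficient constituent.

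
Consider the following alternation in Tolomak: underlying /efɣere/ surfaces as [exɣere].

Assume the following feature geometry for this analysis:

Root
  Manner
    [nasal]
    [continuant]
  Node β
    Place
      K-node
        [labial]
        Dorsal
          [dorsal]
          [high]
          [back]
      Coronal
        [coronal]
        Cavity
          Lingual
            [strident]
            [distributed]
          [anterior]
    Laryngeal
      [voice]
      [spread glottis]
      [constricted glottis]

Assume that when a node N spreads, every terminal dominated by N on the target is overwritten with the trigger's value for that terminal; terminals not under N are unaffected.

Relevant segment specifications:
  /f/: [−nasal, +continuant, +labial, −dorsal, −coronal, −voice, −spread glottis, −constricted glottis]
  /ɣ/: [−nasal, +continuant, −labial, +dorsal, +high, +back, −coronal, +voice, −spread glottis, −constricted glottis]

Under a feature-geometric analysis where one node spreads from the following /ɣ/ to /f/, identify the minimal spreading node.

K-node

Feature comparison: [labial], [dorsal], [high], [back] differ between /f/ and [x]; the remaining terminals match.
In this geometry the lowest node dominating all of them is K-node: every daughter of K-node dominates only a proper subset, so no lower node suffices.
Spreading K-node from /ɣ/ overwrites each of those terminals with /ɣ/'s values, yielding exactly [x].
[voice], a feature on which the two segments disagree outside K-node, is unchanged — nothing dominating it spread, and K-node is the minimal sufficient constituent.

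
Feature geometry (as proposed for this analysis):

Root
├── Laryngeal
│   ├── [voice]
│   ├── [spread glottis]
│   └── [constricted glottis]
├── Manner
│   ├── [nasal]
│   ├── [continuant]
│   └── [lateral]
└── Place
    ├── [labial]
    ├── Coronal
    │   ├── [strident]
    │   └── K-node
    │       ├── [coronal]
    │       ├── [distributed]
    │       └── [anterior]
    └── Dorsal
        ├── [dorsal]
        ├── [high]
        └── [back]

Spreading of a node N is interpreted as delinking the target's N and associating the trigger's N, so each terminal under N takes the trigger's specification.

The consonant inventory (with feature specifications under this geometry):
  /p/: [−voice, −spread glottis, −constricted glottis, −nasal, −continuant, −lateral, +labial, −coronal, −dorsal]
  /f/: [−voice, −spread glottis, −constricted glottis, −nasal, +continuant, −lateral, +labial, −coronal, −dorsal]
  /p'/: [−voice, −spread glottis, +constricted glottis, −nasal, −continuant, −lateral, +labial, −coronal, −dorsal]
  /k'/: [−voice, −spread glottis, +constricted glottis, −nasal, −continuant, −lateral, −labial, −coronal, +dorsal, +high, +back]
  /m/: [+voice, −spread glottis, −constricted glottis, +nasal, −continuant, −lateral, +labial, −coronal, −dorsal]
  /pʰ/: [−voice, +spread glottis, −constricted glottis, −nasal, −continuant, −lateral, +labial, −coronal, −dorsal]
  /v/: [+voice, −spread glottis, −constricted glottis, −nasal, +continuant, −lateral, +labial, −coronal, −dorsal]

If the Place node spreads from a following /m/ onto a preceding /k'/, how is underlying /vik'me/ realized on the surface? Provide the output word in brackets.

Place immediately or transitively dominates [labial], [strident], [coronal], [distributed], [anterior], [dorsal], [high], [back].
Spreading Place from /m/ onto /k'/ replaces those values with /m/'s: [+labial], [−coronal], [−dorsal]. Features outside Place ([voice], [spread glottis], [constricted glottis], …) stay as in /k'/.
The resulting bundle matches /p'/ in the inventory; substituting it for /k'/ gives [vip'me].

[vip'me]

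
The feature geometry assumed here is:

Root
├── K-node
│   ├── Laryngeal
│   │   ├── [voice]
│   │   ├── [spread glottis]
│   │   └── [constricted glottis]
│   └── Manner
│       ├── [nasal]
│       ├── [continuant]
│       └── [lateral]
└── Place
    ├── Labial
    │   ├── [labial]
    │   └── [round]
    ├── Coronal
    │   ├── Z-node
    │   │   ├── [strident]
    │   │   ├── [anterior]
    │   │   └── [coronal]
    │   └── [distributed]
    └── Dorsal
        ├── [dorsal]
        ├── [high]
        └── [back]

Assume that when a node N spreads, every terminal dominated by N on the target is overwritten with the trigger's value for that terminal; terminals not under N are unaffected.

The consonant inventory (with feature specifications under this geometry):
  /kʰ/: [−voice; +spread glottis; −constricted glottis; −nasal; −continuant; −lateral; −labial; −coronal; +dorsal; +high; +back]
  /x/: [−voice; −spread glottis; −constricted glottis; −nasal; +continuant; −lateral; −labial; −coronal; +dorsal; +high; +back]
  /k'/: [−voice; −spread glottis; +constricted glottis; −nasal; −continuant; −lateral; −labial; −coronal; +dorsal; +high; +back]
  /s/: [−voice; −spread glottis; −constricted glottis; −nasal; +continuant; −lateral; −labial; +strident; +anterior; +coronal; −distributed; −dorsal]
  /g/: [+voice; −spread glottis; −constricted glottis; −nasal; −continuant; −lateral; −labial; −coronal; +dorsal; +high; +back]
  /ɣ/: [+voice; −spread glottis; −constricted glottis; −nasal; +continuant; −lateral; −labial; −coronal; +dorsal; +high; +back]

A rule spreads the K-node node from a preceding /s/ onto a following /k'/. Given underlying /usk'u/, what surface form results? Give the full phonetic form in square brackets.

[usxu]

Terminals under K-node in this geometry: [voice], [spread glottis], [constricted glottis], [nasal], [continuant], [lateral].
After delinking /k'/'s K-node and linking /s/'s, the affected terminals become [−voice], [−spread glottis], [−constricted glottis], [−nasal], [+continuant], [−lateral]; [labial], [coronal], [dorsal], … (outside K-node) are retained from /k'/.
The resulting bundle matches /x/ in the inventory; substituting it for /k'/ gives [usxu].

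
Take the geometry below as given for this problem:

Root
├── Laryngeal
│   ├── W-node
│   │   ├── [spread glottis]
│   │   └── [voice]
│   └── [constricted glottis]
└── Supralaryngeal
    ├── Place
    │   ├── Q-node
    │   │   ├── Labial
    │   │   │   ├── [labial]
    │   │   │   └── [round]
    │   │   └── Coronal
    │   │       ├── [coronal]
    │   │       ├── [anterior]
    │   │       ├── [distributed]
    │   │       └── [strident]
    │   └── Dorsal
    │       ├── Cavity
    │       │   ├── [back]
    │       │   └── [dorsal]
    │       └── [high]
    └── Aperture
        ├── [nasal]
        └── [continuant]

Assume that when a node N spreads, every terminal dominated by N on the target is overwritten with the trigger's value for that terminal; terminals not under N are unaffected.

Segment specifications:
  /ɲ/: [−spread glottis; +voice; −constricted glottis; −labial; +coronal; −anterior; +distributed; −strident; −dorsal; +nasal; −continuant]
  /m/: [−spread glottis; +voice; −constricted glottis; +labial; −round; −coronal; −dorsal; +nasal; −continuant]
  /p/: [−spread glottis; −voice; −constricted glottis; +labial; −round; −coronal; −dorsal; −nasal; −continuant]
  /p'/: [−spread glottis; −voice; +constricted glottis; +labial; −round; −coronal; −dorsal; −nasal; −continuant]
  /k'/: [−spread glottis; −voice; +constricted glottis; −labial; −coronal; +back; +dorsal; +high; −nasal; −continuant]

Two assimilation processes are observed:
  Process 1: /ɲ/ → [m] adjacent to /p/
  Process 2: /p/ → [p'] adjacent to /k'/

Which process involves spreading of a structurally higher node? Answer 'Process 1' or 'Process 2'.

Process 1 alters [labial], [round], [coronal], [anterior], [distributed], [strident]; the lowest common ancestor is Q-node (depth 3 from Root).
Process 2: the feature that changes is [constricted glottis]; the minimal node is [constricted glottis] (depth 2).
Depth 2 < depth 3; Process 2 involves the structurally higher constituent [constricted glottis].

Process 2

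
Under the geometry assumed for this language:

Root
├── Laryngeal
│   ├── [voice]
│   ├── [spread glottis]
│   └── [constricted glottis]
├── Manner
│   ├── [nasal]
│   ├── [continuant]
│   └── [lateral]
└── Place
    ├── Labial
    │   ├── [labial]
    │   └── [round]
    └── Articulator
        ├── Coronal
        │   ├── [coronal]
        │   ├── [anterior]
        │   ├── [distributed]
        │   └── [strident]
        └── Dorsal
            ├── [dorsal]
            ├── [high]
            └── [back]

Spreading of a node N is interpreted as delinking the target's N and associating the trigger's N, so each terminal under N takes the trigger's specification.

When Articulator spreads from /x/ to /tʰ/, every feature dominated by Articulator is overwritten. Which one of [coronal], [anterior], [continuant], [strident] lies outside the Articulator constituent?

Under this geometry, Articulator contains [coronal], [anterior], [distributed], [strident], [dorsal], [high], [back].
Of the listed options, [anterior], [coronal], [strident] are among these and would be overwritten by spreading Articulator.
But [continuant] is a dependent of Manner, outside Articulator; it is therefore untouched by the spreading.

[continuant]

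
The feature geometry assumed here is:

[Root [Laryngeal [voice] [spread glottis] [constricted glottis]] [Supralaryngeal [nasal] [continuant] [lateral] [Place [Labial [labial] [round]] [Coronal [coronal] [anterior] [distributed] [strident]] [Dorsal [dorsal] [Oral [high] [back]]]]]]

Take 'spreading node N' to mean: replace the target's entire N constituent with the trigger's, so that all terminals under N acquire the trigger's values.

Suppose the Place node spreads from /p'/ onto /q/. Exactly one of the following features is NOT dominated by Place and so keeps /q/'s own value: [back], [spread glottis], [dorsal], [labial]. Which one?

Place dominates exactly [labial], [round], [coronal], [anterior], [distributed], [strident], [dorsal], [high], [back].
[dorsal], [back], [labial] all lie under Place, so they are overwritten when Place spreads.
[spread glottis] attaches under Laryngeal, not under Place, so /q/ retains its own value for [spread glottis].

[spread glottis]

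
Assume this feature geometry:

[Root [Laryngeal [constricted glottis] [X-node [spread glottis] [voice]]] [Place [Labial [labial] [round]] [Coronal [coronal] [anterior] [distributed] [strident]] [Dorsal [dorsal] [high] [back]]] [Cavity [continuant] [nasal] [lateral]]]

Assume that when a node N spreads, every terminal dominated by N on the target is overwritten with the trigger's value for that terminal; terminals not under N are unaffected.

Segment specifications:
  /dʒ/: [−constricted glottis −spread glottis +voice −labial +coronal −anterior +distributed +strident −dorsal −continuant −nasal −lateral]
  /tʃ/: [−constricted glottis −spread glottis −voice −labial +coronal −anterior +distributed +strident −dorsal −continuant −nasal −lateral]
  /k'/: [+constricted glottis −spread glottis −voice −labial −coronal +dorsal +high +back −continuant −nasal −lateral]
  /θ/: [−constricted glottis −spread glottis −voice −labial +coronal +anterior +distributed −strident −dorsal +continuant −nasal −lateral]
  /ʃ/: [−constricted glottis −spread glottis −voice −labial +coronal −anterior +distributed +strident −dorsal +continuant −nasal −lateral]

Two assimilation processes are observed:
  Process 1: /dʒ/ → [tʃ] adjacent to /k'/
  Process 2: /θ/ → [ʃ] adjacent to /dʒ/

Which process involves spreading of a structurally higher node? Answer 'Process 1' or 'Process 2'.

Process 1 alters [voice]; the lowest dominating node is [voice] (depth 3 from Root).
Process 2 alters [anterior], [strident]; the lowest common ancestor is Coronal (depth 2 from Root).
Coronal (depth 2) sits above [voice] (depth 3), making Process 2 the one with the higher spreading node.

Process 2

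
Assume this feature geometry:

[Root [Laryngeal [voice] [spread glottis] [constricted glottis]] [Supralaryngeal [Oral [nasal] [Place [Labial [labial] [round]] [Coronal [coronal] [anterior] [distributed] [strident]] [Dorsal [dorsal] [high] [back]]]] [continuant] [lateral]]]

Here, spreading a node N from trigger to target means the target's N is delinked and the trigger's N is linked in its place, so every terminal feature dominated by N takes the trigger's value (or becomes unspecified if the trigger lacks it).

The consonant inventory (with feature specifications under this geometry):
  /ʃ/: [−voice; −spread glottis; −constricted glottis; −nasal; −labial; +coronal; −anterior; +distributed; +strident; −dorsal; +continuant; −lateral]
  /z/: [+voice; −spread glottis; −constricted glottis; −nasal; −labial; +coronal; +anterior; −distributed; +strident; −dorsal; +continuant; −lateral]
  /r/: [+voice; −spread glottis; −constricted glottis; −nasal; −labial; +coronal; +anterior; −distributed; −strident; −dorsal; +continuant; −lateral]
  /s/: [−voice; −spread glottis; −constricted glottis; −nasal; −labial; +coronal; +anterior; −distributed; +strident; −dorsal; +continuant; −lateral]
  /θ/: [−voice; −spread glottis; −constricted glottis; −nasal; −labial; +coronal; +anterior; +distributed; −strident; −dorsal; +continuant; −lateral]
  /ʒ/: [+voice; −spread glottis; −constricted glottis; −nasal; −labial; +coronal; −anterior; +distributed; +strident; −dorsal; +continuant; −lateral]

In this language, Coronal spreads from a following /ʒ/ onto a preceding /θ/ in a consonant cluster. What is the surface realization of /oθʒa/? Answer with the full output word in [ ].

[oʃʒa]

Terminals under Coronal in this geometry: [coronal], [anterior], [distributed], [strident].
Spreading Coronal from /ʒ/ onto /θ/ replaces those values with /ʒ/'s: [+coronal], [−anterior], [+distributed], [+strident]. Features outside Coronal ([voice], [spread glottis], [constricted glottis], …) stay as in /θ/.
This feature bundle is that of [ʃ], so /oθʒa/ surfaces as [oʃʒa].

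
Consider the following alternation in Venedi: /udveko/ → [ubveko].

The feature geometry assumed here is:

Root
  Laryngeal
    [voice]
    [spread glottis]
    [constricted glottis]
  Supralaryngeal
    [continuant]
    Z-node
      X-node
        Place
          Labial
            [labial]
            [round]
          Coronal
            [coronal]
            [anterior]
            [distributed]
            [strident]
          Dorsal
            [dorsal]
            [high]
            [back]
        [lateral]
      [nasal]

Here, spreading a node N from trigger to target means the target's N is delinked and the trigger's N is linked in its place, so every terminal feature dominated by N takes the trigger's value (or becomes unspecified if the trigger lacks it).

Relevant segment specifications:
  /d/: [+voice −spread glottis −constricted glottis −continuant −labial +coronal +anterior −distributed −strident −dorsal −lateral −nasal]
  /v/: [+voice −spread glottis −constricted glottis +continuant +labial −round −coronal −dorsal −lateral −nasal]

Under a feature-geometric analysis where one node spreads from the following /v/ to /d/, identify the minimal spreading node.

Place

Comparing /d/ with its surface form [b], the features that change are [labial], [round], [coronal], [anterior], [distributed], [strident].
These terminals are all dominated by Place, and no proper subconstituent of Place covers them all; Place is their lowest common ancestor.
If Place spreads, every terminal under it takes /v/'s value, producing [b] as observed.
[continuant] stays as in /d/ although /v/ differs there, so no node dominating it spread; among the remaining candidates Place is the lowest that derives the output.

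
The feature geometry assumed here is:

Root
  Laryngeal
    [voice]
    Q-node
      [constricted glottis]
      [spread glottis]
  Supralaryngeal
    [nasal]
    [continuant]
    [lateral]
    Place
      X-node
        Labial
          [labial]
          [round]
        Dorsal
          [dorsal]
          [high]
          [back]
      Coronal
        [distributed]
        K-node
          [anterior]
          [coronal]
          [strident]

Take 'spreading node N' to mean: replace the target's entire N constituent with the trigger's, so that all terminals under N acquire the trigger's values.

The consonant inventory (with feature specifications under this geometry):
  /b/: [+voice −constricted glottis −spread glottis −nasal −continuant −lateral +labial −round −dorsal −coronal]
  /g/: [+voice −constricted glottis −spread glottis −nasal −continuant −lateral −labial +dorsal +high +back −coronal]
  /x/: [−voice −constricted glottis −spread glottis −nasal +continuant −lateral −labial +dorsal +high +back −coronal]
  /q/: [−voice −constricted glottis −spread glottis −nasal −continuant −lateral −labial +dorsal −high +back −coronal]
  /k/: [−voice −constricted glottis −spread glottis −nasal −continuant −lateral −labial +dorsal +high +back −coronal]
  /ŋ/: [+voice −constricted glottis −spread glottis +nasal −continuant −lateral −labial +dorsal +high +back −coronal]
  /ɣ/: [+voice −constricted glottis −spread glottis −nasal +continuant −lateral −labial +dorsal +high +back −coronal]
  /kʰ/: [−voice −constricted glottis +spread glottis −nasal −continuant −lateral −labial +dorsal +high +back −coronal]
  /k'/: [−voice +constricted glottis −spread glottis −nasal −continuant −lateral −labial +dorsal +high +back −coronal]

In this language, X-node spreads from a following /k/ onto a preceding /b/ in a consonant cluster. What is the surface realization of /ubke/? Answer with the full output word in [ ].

The X-node node dominates the terminals [labial], [round], [dorsal], [high], [back].
The target acquires /k/'s values for everything under X-node — [−labial], [+dorsal], [+high], [+back] — while keeping its own [voice], [constricted glottis], [spread glottis], ….
Among the inventory, only /g/ has exactly this specification, giving the surface form [ugke].

[ugke]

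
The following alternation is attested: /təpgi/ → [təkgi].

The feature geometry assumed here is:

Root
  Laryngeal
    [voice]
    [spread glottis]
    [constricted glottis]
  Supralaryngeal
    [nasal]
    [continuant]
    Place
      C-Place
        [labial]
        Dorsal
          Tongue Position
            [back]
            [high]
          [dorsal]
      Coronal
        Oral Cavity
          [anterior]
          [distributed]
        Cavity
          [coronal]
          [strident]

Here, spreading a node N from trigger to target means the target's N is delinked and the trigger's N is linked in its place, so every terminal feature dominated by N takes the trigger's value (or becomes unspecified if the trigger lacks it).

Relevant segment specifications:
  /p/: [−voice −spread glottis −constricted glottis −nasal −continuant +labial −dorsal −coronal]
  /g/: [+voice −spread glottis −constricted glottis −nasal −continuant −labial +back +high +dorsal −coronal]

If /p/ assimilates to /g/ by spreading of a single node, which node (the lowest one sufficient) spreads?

C-Place

The alternation /p/ → [k] changes [labial], [dorsal], [high], [back] and nothing else.
Tracing each changed feature up the tree, the paths first meet at C-Place; any lower node misses at least one of them.
If C-Place spreads, every terminal under it takes /g/'s value, producing [k] as observed.
[voice] stays as in /p/ although /g/ differs there, so no node dominating it spread; among the remaining candidates C-Place is the lowest that derives the output.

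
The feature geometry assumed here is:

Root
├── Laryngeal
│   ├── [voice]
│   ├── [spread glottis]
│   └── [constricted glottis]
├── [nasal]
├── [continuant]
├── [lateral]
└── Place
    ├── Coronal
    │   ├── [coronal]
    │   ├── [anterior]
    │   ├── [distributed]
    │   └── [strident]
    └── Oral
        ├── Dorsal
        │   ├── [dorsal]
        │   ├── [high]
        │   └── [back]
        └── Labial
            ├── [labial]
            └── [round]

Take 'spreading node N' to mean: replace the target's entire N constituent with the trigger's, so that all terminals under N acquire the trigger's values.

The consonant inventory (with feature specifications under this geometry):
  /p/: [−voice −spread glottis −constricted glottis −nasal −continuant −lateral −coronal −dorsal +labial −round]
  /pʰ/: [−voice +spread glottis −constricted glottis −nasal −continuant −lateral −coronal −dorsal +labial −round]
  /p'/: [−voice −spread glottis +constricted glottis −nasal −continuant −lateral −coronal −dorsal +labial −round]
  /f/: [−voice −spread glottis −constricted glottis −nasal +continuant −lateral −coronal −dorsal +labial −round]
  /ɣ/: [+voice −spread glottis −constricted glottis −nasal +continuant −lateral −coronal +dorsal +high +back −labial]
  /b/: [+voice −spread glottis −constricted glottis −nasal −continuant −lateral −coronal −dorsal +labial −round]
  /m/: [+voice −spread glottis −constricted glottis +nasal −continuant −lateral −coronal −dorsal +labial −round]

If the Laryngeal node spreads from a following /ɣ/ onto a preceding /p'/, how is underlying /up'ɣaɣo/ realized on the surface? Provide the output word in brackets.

[ubɣaɣo]

Terminals under Laryngeal in this geometry: [voice], [spread glottis], [constricted glottis].
After delinking /p'/'s Laryngeal and linking /ɣ/'s, the affected terminals become [+voice], [−spread glottis], [−constricted glottis]; [nasal], [continuant], [lateral], … (outside Laryngeal) are retained from /p'/.
The resulting bundle matches /b/ in the inventory; substituting it for /p'/ gives [ubɣaɣo].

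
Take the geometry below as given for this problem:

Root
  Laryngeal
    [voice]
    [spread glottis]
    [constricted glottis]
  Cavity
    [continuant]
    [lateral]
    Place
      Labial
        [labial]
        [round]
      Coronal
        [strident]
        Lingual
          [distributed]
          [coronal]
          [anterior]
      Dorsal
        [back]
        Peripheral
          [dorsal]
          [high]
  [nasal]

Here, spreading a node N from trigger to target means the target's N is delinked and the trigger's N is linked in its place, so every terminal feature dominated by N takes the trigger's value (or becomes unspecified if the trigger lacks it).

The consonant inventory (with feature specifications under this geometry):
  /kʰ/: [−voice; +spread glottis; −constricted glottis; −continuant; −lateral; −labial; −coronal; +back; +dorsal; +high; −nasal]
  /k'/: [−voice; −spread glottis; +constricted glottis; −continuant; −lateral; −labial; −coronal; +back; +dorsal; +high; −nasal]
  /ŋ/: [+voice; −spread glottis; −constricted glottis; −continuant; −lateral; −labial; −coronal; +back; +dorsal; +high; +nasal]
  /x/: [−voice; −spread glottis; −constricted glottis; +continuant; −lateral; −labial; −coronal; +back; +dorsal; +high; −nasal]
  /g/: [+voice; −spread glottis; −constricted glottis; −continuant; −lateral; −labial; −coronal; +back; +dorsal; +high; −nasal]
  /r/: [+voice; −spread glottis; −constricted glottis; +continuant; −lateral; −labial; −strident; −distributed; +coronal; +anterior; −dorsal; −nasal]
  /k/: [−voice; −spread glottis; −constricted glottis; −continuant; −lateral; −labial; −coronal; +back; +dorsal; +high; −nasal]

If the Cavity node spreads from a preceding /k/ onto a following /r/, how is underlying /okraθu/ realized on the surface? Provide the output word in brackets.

Cavity immediately or transitively dominates [continuant], [lateral], [labial], [round], [strident], [distributed], [coronal], [anterior], [back], [dorsal], [high].
The target acquires /k/'s values for everything under Cavity — [−continuant], [−lateral], [−labial], [−coronal], [+back], [+dorsal], [+high] — while keeping its own [voice], [spread glottis], [constricted glottis], ….
Among the inventory, only /g/ has exactly this specification, giving the surface form [okgaθu].

[okgaθu]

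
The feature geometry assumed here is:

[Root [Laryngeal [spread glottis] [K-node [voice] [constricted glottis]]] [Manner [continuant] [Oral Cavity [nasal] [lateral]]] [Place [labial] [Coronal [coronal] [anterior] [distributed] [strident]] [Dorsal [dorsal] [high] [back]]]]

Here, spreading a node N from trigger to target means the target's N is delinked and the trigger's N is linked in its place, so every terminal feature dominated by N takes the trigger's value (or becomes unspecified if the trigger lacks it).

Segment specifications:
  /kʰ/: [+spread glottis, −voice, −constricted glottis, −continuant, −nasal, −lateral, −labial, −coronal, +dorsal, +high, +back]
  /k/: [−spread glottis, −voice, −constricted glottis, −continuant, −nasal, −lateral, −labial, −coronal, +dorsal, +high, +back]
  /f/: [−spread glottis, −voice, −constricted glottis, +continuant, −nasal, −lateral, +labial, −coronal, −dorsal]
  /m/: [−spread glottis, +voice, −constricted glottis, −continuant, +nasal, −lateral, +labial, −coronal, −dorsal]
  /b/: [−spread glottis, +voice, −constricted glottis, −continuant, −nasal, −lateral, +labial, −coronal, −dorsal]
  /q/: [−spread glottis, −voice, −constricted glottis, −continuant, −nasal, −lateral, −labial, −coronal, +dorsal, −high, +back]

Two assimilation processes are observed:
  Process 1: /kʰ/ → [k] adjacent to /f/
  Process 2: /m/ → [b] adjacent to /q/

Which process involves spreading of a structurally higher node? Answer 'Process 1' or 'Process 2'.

Process 1

Process 1 alters [spread glottis]; the lowest dominating node is [spread glottis] (depth 2 from Root).
Process 2 alters [nasal]; the lowest dominating node is [nasal] (depth 3 from Root).
[spread glottis] (depth 2) sits above [nasal] (depth 3), making Process 1 the one with the higher spreading node.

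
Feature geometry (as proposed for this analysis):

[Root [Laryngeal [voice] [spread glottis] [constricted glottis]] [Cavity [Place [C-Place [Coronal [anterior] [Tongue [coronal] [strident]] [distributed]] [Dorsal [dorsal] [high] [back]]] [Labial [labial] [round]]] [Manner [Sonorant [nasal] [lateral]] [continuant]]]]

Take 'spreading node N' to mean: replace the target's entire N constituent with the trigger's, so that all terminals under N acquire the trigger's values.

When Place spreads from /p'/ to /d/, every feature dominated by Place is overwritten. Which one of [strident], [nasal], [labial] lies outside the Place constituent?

[nasal]

Under this geometry, Place contains [anterior], [coronal], [strident], [distributed], [dorsal], [high], [back], [labial], [round].
Of the listed options, [labial], [strident] are among these and would be overwritten by spreading Place.
[nasal] is not within the Place subtree (it hangs from Sonorant), so /d/'s [nasal] value survives.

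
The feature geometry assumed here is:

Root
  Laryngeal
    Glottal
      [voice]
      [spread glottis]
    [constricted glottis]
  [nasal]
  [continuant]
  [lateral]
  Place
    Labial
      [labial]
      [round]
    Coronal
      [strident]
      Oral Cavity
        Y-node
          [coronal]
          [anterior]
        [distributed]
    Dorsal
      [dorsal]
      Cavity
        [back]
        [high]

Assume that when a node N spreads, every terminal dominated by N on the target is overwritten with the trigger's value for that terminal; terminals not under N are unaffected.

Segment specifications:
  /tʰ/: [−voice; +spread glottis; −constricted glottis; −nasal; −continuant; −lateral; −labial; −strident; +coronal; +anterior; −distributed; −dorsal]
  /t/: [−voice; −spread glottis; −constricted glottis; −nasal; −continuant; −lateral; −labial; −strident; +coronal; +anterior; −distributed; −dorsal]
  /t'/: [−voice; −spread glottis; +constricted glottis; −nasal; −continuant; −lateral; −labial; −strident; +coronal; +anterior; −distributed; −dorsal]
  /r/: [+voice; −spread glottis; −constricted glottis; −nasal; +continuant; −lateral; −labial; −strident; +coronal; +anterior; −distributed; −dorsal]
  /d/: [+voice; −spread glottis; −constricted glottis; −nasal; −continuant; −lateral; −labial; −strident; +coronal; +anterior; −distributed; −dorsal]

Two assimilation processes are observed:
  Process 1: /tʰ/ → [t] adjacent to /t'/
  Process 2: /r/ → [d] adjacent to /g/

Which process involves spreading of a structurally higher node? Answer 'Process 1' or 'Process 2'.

Process 1 alters [spread glottis]; the lowest dominating node is [spread glottis] (depth 3 from Root).
Process 2 alters [continuant]; the lowest dominating node is [continuant] (depth 1 from Root).
[continuant] (depth 1) sits above [spread glottis] (depth 3), making Process 2 the one with the higher spreading node.

Process 2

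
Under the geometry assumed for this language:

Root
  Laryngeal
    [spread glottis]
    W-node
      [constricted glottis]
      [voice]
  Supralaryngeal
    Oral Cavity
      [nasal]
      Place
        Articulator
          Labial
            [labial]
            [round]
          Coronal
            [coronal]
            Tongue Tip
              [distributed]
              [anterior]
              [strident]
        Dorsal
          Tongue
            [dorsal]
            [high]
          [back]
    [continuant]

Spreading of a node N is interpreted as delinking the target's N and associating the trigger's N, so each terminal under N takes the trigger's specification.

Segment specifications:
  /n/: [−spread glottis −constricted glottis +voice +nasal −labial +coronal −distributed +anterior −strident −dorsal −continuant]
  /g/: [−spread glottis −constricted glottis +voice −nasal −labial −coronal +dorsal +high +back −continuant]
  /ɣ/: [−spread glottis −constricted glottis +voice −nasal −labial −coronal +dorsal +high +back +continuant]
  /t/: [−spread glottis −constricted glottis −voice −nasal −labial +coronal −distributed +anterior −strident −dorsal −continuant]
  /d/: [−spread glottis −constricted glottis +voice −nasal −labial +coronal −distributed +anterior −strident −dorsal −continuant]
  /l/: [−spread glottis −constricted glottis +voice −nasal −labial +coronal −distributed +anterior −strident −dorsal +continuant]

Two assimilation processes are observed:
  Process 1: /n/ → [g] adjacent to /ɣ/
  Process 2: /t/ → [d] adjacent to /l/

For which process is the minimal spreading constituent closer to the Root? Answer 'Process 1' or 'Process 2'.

Process 1

In Process 1, [nasal], [coronal], [anterior], [distributed], [strident], [dorsal], [high], [back] change, so the minimal spreading node is Oral Cavity at depth 2.
In Process 2, [voice] changes, so the minimal spreading node is [voice] at depth 3.
Oral Cavity is closer to Root than [voice], so Process 1 spreads the higher node.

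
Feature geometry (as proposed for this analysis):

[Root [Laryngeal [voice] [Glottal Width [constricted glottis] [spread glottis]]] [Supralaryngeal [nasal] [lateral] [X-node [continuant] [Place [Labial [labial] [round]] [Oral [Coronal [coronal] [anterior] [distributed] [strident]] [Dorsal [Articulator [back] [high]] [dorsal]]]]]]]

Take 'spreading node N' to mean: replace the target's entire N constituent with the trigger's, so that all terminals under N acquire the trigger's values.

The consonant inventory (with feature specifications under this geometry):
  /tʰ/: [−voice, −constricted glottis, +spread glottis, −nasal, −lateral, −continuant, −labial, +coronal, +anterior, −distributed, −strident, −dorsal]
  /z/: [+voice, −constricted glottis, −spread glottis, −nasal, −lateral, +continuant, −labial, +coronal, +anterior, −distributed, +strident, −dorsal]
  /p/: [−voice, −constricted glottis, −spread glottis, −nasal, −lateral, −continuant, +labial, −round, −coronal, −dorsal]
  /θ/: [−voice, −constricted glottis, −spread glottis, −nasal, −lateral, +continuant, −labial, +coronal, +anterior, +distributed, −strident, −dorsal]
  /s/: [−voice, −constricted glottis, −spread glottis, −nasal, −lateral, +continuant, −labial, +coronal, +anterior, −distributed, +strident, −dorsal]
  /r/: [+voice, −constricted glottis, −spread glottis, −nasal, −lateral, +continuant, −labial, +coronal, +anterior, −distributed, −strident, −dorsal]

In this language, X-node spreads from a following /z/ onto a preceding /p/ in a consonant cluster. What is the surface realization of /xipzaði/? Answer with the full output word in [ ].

Terminals under X-node in this geometry: [continuant], [labial], [round], [coronal], [anterior], [distributed], [strident], [back], [high], [dorsal].
The target acquires /z/'s values for everything under X-node — [+continuant], [−labial], [+coronal], [+anterior], [−distributed], [+strident], [−dorsal] — while keeping its own [voice], [constricted glottis], [spread glottis], ….
Among the inventory, only /s/ has exactly this specification, giving the surface form [xiszaði].

[xiszaði]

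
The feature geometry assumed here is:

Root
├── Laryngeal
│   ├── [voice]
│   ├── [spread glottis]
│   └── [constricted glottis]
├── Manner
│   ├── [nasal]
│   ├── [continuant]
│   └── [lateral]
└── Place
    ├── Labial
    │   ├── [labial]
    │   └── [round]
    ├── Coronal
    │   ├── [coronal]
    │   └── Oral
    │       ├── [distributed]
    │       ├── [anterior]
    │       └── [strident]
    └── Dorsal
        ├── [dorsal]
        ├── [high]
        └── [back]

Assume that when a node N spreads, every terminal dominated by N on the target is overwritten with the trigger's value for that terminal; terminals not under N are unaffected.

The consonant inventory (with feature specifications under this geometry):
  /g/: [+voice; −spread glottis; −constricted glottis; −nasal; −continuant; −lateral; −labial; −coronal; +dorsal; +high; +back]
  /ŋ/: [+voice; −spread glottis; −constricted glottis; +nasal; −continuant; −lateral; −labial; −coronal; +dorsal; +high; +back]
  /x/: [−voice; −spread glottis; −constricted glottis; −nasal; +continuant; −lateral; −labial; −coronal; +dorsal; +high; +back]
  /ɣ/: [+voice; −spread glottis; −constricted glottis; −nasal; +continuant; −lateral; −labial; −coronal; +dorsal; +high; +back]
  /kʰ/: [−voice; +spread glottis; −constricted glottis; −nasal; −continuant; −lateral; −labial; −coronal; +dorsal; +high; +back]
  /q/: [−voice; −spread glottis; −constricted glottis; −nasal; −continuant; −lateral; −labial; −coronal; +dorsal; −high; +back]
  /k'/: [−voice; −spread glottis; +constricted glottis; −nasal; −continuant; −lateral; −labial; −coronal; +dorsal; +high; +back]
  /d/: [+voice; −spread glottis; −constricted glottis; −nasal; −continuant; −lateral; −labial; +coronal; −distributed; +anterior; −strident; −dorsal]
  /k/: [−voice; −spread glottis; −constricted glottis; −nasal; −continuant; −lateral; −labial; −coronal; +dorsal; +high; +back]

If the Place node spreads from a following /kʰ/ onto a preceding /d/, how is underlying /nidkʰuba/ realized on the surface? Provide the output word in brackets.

The Place node dominates the terminals [labial], [round], [coronal], [distributed], [anterior], [strident], [dorsal], [high], [back].
Spreading Place from /kʰ/ onto /d/ replaces those values with /kʰ/'s: [−labial], [−coronal], [+dorsal], [+high], [+back]. Features outside Place ([voice], [spread glottis], [constricted glottis], …) stay as in /d/.
The resulting bundle matches /g/ in the inventory; substituting it for /d/ gives [nigkʰuba].

[nigkʰuba]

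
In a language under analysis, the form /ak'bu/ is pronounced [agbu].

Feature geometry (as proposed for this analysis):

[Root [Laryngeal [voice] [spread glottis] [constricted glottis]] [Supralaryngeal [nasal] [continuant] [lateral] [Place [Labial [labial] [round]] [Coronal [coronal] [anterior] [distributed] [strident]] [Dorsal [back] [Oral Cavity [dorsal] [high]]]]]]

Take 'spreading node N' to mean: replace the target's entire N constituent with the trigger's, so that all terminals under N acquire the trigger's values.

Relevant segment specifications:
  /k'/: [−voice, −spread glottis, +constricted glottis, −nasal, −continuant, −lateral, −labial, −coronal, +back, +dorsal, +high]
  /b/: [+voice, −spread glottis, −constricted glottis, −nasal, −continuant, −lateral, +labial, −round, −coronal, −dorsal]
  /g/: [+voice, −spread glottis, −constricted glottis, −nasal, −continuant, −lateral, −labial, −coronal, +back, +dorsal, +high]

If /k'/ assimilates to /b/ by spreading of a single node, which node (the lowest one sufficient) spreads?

Laryngeal

/k'/ and [g] differ in [voice], [constricted glottis]; every other specified feature is identical.
In this geometry the lowest node dominating all of them is Laryngeal: every daughter of Laryngeal dominates only a proper subset, so no lower node suffices.
Spreading Laryngeal from /b/ overwrites each of those terminals with /b/'s values, yielding exactly [g].
Since [labial], [dorsal] are preserved even though /b/ disagrees there, no node above Laryngeal spread.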